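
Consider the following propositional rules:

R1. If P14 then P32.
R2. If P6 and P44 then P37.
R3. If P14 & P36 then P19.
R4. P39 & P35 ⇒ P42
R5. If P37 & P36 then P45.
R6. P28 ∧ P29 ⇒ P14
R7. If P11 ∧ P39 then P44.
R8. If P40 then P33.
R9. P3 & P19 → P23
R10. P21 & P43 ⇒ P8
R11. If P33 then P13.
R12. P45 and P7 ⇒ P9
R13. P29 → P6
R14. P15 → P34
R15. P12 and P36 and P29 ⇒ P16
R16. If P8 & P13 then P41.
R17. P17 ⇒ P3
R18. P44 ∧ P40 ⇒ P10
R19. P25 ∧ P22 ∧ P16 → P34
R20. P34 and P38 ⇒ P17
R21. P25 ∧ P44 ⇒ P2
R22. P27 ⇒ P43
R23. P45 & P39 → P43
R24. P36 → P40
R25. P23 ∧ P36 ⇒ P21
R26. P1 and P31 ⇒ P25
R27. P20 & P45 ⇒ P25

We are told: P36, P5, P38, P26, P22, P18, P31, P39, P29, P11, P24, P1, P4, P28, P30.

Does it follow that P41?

Forward chaining from the given facts derives: P14, P44, P6, P40, P25, P32, P37, P19, P45, P33, P13, P10, P2, P43.
The only rule concluding P41 is R16, which needs P8; that is never established.

No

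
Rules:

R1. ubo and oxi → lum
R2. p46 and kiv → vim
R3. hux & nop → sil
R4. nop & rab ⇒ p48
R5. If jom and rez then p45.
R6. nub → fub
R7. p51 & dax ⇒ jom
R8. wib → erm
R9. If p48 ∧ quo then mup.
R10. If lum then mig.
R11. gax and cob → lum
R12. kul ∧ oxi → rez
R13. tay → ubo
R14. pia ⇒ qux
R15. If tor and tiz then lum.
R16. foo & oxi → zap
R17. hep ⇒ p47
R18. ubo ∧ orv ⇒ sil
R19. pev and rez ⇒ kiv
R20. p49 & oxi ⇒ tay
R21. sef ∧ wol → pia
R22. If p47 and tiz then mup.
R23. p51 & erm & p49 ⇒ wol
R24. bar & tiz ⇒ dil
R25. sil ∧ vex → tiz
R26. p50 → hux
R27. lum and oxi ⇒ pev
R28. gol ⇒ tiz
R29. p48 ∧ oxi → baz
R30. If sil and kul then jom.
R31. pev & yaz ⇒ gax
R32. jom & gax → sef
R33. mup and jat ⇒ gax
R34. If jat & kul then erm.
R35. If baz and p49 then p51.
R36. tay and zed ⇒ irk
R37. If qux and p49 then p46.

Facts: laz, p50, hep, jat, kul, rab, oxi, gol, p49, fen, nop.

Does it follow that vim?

Yes

p48  (by R4: nop, rab)
rez  (by R12: kul, oxi)
p47  (by R17: hep)
tay  (by R20: p49, oxi)
hux  (by R26: p50)
tiz  (by R28: gol)
baz  (by R29: p48, oxi)
erm  (by R34: jat, kul)
p51  (by R35: baz, p49)
sil  (by R3: hux, nop)
ubo  (by R13: tay)
mup  (by R22: p47, tiz)
wol  (by R23: p51, erm, p49)
jom  (by R30: sil, kul)
gax  (by R33: mup, jat)
lum  (by R1: ubo, oxi)
pev  (by R27: lum, oxi)
sef  (by R32: jom, gax)
kiv  (by R19: pev, rez)
pia  (by R21: sef, wol)
qux  (by R14: pia)
p46  (by R37: qux, p49)
vim  (by R2: p46, kiv)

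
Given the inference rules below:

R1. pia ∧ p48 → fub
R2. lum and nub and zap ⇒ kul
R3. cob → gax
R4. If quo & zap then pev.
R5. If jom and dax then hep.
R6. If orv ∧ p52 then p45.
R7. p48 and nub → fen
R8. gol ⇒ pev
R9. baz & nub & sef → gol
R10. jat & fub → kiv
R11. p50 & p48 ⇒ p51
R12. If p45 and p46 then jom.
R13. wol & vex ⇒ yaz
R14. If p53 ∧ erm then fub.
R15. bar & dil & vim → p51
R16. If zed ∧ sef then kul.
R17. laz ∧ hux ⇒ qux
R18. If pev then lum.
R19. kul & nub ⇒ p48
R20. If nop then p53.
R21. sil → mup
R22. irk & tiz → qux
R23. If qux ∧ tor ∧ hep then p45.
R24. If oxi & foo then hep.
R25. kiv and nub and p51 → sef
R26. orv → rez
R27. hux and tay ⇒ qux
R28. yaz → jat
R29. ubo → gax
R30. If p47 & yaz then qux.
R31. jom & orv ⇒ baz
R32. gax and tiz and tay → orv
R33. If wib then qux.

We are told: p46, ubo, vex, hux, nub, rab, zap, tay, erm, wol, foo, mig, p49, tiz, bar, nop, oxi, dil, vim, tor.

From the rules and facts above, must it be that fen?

yaz  (by R13: wol, vex)
p51  (by R15: bar, dil, vim)
p53  (by R20: nop)
hep  (by R24: oxi, foo)
qux  (by R27: hux, tay)
jat  (by R28: yaz)
gax  (by R29: ubo)
orv  (by R32: gax, tiz, tay)
fub  (by R14: p53, erm)
p45  (by R23: qux, tor, hep)
kiv  (by R10: jat, fub)
jom  (by R12: p45, p46)
sef  (by R25: kiv, nub, p51)
baz  (by R31: jom, orv)
gol  (by R9: baz, nub, sef)
pev  (by R8: gol)
lum  (by R18: pev)
kul  (by R2: lum, nub, zap)
p48  (by R19: kul, nub)
fen  (by R7: p48, nub)

Yes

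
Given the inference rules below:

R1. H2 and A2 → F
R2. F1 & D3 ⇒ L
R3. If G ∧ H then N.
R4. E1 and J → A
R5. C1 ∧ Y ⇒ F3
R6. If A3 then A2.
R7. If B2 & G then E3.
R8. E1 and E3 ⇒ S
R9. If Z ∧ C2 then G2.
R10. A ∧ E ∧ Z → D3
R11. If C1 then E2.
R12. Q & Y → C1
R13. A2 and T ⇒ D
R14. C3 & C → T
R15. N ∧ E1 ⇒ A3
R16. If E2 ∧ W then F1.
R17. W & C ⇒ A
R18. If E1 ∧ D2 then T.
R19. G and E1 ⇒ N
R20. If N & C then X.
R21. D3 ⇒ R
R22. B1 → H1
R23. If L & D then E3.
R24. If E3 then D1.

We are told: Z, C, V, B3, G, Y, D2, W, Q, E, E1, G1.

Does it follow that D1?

Yes

C1  (by R12: Q, Y)
A  (by R17: W, C)
T  (by R18: E1, D2)
N  (by R19: G, E1)
D3  (by R10: A, E, Z)
E2  (by R11: C1)
A3  (by R15: N, E1)
F1  (by R16: E2, W)
L  (by R2: F1, D3)
A2  (by R6: A3)
D  (by R13: A2, T)
E3  (by R23: L, D)
D1  (by R24: E3)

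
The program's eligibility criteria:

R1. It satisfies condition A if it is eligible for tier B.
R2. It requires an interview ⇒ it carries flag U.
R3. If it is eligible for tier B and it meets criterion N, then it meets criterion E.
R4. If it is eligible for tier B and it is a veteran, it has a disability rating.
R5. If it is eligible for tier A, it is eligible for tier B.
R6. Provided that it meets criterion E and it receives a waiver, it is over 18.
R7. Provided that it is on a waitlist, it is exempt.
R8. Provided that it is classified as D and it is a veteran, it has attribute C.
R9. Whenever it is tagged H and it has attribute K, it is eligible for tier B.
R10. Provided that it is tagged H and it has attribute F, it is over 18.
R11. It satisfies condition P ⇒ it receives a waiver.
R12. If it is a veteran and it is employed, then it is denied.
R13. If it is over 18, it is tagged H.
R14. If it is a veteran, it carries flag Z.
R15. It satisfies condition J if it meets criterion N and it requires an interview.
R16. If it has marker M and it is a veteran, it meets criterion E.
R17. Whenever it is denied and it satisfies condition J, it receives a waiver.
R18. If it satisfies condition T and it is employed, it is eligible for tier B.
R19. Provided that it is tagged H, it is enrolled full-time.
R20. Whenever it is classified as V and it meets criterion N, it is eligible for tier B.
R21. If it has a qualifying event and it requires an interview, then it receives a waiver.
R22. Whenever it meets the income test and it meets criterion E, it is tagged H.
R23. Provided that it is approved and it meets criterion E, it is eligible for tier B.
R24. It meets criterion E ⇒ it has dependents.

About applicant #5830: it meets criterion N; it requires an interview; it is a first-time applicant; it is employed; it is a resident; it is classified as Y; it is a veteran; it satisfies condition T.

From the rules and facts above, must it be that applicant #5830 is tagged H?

By R12 (it is a veteran, it is employed): it is denied.
By R15 (it meets criterion N, it requires an interview): it satisfies condition J.
By R17 (it is denied, it satisfies condition J): it receives a waiver.
By R18 (it satisfies condition T, it is employed): it is eligible for tier B.
By R3 (it is eligible for tier B, it meets criterion N): it meets criterion E.
By R6 (it meets criterion E, it receives a waiver): it is over 18.
By R13 (it is over 18): it is tagged H.

Yes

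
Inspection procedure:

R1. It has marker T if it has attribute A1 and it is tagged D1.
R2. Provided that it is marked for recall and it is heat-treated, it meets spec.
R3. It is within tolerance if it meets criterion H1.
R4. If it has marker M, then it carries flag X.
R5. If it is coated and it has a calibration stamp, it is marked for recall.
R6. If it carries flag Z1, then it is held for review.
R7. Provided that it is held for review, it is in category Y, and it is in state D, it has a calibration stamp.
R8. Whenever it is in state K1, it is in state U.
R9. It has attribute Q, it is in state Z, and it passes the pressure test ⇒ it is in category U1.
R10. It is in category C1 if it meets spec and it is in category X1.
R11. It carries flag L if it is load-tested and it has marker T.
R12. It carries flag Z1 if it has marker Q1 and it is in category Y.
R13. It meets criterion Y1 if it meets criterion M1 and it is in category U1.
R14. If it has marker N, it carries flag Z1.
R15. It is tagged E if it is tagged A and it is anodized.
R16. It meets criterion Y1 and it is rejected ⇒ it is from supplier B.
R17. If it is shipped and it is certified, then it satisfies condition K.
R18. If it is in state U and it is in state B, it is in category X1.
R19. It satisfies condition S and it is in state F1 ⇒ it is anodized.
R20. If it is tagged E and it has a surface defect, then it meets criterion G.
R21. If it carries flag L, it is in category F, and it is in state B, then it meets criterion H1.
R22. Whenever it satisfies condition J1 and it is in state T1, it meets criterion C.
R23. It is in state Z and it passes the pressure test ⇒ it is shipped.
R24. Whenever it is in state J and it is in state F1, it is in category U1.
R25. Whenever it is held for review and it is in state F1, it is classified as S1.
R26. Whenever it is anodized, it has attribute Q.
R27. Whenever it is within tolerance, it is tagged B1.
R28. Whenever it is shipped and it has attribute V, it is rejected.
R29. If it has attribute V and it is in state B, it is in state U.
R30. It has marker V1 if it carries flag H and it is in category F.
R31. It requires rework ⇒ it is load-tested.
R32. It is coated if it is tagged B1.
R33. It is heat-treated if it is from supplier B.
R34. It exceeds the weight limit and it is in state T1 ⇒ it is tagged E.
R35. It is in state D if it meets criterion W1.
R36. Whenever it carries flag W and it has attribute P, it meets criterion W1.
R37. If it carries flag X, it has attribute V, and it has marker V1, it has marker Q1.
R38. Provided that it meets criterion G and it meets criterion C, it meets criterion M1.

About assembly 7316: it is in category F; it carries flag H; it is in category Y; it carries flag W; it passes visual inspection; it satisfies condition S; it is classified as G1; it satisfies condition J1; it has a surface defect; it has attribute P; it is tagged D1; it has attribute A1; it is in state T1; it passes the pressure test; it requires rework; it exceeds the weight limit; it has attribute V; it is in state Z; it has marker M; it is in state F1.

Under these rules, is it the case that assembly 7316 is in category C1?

Forward chaining from the given facts derives: has marker T, carries flag X, is anodized, meets criterion C, is shipped, has attribute Q, is rejected, has marker V1, is load-tested, is tagged E, meets criterion W1, has marker Q1, is in category U1, carries flag L, carries flag Z1, meets criterion G, is in state D, meets criterion M1, is held for review, has a calibration stamp, meets criterion Y1, is from supplier B, is classified as S1, is heat-treated.
The only rule concluding "it is in category C1" is R10, which needs "it meets spec"; that is never established.

No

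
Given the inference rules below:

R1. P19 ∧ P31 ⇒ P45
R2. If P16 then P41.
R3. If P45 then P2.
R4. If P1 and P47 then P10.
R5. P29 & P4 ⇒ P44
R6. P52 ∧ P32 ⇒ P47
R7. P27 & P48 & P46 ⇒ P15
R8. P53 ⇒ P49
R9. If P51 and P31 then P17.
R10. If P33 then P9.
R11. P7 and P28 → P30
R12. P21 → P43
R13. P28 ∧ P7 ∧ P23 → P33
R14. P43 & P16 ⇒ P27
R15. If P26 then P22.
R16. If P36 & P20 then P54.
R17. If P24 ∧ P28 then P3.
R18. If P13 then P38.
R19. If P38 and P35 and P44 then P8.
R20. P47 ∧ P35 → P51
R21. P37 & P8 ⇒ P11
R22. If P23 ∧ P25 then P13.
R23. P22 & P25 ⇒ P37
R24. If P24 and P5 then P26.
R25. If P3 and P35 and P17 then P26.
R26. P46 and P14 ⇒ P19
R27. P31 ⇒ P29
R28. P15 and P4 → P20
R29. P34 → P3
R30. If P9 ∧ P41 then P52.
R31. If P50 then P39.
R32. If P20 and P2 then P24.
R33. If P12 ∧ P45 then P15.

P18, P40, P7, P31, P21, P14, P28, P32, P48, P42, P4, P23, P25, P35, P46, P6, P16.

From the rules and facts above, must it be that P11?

P41  (by R2: P16)
P43  (by R12: P21)
P33  (by R13: P28, P7, P23)
P27  (by R14: P43, P16)
P13  (by R22: P23, P25)
P19  (by R26: P46, P14)
P29  (by R27: P31)
P45  (by R1: P19, P31)
P2  (by R3: P45)
P44  (by R5: P29, P4)
P15  (by R7: P27, P48, P46)
P9  (by R10: P33)
P38  (by R18: P13)
P8  (by R19: P38, P35, P44)
P20  (by R28: P15, P4)
P52  (by R30: P9, P41)
P24  (by R32: P20, P2)
P47  (by R6: P52, P32)
P3  (by R17: P24, P28)
P51  (by R20: P47, P35)
P17  (by R9: P51, P31)
P26  (by R25: P3, P35, P17)
P22  (by R15: P26)
P37  (by R23: P22, P25)
P11  (by R21: P37, P8)

Yes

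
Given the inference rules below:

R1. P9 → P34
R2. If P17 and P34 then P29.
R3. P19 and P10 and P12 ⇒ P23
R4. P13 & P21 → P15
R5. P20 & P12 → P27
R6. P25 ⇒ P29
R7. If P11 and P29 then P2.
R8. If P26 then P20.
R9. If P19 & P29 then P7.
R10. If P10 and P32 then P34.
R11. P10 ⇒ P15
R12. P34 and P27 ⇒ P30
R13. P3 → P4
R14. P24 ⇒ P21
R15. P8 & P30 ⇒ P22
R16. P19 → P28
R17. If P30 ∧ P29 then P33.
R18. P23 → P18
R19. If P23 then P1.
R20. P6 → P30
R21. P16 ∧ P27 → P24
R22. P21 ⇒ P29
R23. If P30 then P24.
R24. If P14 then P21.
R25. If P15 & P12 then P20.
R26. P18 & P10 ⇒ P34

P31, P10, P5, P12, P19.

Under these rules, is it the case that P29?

Yes

P23  (by R3: P19, P10, P12)
P15  (by R11: P10)
P18  (by R18: P23)
P20  (by R25: P15, P12)
P34  (by R26: P18, P10)
P27  (by R5: P20, P12)
P30  (by R12: P34, P27)
P24  (by R23: P30)
P21  (by R14: P24)
P29  (by R22: P21)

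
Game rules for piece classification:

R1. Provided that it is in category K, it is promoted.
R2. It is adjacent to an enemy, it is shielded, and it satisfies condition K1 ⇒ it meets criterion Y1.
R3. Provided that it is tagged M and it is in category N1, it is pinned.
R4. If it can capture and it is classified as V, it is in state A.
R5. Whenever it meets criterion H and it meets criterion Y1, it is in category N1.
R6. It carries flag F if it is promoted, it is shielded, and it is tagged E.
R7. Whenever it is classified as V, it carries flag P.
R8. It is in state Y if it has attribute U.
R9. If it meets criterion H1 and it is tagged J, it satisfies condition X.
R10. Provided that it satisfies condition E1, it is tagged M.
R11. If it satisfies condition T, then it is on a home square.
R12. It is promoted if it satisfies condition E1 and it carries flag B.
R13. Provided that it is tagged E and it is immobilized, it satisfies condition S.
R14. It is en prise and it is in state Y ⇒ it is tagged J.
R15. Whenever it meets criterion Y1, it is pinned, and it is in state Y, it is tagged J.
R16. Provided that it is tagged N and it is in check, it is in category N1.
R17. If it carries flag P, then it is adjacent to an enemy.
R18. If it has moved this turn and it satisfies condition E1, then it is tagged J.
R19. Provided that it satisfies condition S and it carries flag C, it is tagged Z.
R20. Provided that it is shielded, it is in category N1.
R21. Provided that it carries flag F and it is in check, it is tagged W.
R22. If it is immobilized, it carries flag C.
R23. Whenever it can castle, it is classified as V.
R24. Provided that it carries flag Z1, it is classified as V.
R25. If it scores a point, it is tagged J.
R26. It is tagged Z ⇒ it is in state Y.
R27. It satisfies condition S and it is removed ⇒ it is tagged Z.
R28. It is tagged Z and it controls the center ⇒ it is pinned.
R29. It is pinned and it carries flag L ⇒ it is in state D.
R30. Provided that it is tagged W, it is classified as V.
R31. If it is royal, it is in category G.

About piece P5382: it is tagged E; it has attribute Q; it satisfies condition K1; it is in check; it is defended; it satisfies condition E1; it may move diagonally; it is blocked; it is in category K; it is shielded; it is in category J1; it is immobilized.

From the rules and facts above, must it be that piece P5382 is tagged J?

By R1 (it is in category K): it is promoted.
By R6 (it is promoted, it is shielded, it is tagged E): it carries flag F.
By R10 (it satisfies condition E1): it is tagged M.
By R13 (it is tagged E, it is immobilized): it satisfies condition S.
By R20 (it is shielded): it is in category N1.
By R21 (it carries flag F, it is in check): it is tagged W.
By R22 (it is immobilized): it carries flag C.
By R30 (it is tagged W): it is classified as V.
By R3 (it is tagged M, it is in category N1): it is pinned.
By R7 (it is classified as V): it carries flag P.
By R17 (it carries flag P): it is adjacent to an enemy.
By R19 (it satisfies condition S, it carries flag C): it is tagged Z.
By R26 (it is tagged Z): it is in state Y.
By R2 (it is adjacent to an enemy, it is shielded, it satisfies condition K1): it meets criterion Y1.
By R15 (it meets criterion Y1, it is pinned, it is in state Y): it is tagged J.

Yes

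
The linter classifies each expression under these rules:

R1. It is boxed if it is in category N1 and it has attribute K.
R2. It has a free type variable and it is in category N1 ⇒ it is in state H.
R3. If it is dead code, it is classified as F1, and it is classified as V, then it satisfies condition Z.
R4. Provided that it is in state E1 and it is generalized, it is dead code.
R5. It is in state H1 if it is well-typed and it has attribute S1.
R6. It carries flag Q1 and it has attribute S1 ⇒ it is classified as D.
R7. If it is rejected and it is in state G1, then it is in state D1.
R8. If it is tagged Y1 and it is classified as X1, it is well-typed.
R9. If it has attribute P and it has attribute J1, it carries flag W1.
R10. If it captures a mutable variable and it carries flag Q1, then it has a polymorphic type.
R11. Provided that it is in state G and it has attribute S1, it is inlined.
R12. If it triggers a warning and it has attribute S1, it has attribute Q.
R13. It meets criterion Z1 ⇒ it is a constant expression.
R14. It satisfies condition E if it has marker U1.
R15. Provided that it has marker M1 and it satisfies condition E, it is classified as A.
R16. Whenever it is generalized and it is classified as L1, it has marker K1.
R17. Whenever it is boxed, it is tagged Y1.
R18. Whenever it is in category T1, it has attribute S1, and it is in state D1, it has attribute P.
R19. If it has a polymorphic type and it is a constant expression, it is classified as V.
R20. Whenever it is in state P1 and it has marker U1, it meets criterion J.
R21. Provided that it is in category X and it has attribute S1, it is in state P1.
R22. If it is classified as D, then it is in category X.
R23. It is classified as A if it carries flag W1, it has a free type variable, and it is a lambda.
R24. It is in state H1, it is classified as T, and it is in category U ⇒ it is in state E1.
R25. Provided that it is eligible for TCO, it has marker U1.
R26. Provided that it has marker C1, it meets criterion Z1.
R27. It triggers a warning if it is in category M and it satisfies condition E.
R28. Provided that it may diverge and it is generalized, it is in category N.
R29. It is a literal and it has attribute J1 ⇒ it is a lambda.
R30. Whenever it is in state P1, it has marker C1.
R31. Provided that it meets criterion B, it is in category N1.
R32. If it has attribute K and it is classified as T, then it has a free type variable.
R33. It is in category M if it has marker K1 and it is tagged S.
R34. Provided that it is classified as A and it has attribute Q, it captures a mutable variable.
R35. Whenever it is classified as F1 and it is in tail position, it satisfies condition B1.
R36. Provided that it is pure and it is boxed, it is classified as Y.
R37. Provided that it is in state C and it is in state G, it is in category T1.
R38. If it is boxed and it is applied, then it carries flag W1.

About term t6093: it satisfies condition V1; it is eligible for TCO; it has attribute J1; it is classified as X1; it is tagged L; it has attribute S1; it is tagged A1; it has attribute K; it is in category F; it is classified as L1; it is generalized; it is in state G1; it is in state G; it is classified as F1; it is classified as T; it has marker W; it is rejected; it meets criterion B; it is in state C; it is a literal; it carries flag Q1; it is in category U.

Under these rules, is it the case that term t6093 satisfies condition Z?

Forward chaining from the given facts derives: is classified as D, is in state D1, is inlined, has marker K1, is in category X, has marker U1, is a lambda, is in category N1, has a free type variable, is in category T1, is boxed, is in state H, satisfies condition E, is tagged Y1, has attribute P, is in state P1, has marker C1, is well-typed, carries flag W1, meets criterion J, is classified as A, meets criterion Z1, is in state H1, is a constant expression, is in state E1, is dead code.
The only rule concluding "it satisfies condition Z" is R3, which needs "it is classified as V"; that is never established.

No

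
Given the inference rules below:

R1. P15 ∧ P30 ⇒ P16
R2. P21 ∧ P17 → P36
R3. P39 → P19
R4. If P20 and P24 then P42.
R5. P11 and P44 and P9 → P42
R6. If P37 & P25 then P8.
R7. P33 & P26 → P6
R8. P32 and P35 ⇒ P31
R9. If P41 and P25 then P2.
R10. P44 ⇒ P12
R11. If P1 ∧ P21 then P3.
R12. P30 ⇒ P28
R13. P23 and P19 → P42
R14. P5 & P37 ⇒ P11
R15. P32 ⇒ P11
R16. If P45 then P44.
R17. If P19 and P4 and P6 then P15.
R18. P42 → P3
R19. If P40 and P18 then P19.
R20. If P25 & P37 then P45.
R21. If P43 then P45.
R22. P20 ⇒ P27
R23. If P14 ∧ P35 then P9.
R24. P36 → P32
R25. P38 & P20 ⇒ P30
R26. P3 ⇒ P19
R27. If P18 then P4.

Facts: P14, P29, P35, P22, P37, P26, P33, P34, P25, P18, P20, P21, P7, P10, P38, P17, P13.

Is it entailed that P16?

Yes

P36  (by R2: P21, P17)
P6  (by R7: P33, P26)
P45  (by R20: P25, P37)
P9  (by R23: P14, P35)
P32  (by R24: P36)
P30  (by R25: P38, P20)
P4  (by R27: P18)
P11  (by R15: P32)
P44  (by R16: P45)
P42  (by R5: P11, P44, P9)
P3  (by R18: P42)
P19  (by R26: P3)
P15  (by R17: P19, P4, P6)
P16  (by R1: P15, P30)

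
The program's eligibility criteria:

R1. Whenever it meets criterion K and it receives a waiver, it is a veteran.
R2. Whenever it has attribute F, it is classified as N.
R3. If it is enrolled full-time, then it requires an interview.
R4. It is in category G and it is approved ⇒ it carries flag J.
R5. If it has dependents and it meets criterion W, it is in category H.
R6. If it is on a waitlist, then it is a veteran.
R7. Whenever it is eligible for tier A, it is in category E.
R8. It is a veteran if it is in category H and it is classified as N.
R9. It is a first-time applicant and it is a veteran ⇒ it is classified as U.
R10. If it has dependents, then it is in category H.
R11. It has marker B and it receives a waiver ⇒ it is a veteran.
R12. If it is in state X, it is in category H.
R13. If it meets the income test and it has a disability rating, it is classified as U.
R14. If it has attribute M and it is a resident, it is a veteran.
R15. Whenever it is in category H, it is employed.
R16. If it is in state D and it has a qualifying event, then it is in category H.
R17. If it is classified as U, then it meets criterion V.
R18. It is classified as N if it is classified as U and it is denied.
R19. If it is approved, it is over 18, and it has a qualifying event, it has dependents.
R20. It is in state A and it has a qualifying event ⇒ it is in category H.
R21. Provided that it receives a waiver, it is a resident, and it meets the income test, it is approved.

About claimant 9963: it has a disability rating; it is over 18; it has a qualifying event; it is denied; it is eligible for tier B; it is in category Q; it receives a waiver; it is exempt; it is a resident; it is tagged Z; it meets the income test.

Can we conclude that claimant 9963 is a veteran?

Yes

By R13 (it meets the income test, it has a disability rating): it is classified as U.
By R18 (it is classified as U, it is denied): it is classified as N.
By R21 (it receives a waiver, it is a resident, it meets the income test): it is approved.
By R19 (it is approved, it is over 18, it has a qualifying event): it has dependents.
By R10 (it has dependents): it is in category H.
By R8 (it is in category H, it is classified as N): it is a veteran.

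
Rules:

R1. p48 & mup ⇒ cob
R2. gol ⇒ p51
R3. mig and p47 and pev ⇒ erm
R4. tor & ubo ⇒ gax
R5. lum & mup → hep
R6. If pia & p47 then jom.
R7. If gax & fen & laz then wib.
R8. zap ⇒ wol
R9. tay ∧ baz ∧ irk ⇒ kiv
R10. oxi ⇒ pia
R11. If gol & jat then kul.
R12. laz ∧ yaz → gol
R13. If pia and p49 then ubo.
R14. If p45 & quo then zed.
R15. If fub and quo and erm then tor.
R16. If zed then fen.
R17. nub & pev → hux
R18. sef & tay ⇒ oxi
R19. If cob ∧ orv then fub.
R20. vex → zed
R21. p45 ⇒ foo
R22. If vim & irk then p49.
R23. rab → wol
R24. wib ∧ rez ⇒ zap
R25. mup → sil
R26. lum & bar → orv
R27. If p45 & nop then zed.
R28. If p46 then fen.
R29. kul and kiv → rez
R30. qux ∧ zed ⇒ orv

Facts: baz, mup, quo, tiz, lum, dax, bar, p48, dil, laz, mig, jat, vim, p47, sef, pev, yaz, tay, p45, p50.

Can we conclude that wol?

Forward chaining from the given facts derives: cob, erm, hep, gol, zed, fen, oxi, foo, sil, orv, p51, pia, kul, fub, jom, tor.
Rules concluding wol: R8 needs zap; R23 needs rab — none of these are established.

No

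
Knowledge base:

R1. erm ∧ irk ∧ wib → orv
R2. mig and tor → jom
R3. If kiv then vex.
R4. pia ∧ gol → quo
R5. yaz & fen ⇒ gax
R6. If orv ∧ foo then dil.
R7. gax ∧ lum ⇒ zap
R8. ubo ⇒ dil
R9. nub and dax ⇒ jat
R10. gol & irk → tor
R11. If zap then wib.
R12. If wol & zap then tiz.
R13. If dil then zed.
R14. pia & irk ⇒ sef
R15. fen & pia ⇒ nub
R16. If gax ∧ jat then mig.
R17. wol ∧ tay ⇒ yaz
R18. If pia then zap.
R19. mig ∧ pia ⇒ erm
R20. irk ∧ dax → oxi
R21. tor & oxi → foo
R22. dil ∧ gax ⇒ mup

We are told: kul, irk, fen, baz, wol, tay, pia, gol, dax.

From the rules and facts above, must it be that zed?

Yes

tor  (by R10: gol, irk)
nub  (by R15: fen, pia)
yaz  (by R17: wol, tay)
zap  (by R18: pia)
oxi  (by R20: irk, dax)
foo  (by R21: tor, oxi)
gax  (by R5: yaz, fen)
jat  (by R9: nub, dax)
wib  (by R11: zap)
mig  (by R16: gax, jat)
erm  (by R19: mig, pia)
orv  (by R1: erm, irk, wib)
dil  (by R6: orv, foo)
zed  (by R13: dil)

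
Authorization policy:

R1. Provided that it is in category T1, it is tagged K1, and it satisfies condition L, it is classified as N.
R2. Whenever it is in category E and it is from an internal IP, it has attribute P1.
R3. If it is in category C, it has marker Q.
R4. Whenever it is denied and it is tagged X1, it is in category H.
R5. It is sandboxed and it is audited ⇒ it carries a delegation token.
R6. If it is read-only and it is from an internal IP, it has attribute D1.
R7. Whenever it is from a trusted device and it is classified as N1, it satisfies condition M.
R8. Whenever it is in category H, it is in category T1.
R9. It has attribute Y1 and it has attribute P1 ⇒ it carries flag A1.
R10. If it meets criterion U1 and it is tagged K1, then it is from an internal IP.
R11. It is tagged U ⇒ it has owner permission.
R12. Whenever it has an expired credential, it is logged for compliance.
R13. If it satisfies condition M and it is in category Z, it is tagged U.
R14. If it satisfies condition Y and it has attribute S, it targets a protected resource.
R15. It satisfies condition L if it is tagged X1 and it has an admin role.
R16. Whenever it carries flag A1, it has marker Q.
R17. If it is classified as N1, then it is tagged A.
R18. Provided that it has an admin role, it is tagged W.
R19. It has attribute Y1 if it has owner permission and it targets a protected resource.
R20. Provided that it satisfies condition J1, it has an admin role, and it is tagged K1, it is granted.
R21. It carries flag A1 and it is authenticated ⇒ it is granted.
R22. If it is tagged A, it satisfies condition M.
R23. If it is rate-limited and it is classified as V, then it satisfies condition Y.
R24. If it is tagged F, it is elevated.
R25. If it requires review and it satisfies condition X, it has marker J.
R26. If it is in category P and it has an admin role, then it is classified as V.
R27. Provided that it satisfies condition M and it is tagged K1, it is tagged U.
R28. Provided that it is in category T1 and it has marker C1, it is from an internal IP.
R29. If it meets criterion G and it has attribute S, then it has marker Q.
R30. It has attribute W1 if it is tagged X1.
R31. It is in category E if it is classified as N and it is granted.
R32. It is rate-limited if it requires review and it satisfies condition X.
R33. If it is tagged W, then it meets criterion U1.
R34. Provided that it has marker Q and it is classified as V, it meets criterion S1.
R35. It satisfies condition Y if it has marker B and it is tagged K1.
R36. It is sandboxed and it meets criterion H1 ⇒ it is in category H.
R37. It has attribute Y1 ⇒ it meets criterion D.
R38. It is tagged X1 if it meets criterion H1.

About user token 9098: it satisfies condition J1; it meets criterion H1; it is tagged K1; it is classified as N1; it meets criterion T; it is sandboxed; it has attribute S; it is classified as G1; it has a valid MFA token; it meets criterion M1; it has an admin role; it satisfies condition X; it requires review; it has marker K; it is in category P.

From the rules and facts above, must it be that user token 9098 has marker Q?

By R17 (it is classified as N1): it is tagged A.
By R18 (it has an admin role): it is tagged W.
By R20 (it satisfies condition J1, it has an admin role, it is tagged K1): it is granted.
By R22 (it is tagged A): it satisfies condition M.
By R26 (it is in category P, it has an admin role): it is classified as V.
By R27 (it satisfies condition M, it is tagged K1): it is tagged U.
By R32 (it requires review, it satisfies condition X): it is rate-limited.
By R33 (it is tagged W): it meets criterion U1.
By R36 (it is sandboxed, it meets criterion H1): it is in category H.
By R38 (it meets criterion H1): it is tagged X1.
By R8 (it is in category H): it is in category T1.
By R10 (it meets criterion U1, it is tagged K1): it is from an internal IP.
By R11 (it is tagged U): it has owner permission.
By R15 (it is tagged X1, it has an admin role): it satisfies condition L.
By R23 (it is rate-limited, it is classified as V): it satisfies condition Y.
By R1 (it is in category T1, it is tagged K1, it satisfies condition L): it is classified as N.
By R14 (it satisfies condition Y, it has attribute S): it targets a protected resource.
By R19 (it has owner permission, it targets a protected resource): it has attribute Y1.
By R31 (it is classified as N, it is granted): it is in category E.
By R2 (it is in category E, it is from an internal IP): it has attribute P1.
By R9 (it has attribute Y1, it has attribute P1): it carries flag A1.
By R16 (it carries flag A1): it has marker Q.

Yes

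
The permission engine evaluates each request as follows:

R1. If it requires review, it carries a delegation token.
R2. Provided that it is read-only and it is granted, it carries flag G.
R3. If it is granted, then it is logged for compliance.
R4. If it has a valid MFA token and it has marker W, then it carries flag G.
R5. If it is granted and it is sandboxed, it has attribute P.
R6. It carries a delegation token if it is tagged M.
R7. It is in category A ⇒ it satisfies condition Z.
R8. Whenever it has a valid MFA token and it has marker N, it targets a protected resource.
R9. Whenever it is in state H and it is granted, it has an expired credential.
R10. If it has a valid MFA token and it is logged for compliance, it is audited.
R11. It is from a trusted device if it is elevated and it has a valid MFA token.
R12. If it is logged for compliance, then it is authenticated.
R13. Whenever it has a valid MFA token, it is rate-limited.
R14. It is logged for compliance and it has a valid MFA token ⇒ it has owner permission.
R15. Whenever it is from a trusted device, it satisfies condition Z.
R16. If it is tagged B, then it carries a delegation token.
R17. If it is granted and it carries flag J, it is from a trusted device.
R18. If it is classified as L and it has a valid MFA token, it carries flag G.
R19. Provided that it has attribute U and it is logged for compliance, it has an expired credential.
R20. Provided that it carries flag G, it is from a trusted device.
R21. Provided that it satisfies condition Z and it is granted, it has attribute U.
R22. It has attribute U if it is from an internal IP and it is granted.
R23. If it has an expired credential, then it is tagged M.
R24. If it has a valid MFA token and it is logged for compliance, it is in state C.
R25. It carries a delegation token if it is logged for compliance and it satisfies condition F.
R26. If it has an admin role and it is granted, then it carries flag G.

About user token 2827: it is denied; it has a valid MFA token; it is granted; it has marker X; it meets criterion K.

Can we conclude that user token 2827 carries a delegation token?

No

Forward chaining from the given facts derives: is logged for compliance, is audited, is authenticated, is rate-limited, has owner permission, is in state C.
Rules concluding "it carries a delegation token": R1 needs "it requires review"; R6 needs "it is tagged M"; R16 needs "it is tagged B"; R25 needs "it satisfies condition F" — none of these are established.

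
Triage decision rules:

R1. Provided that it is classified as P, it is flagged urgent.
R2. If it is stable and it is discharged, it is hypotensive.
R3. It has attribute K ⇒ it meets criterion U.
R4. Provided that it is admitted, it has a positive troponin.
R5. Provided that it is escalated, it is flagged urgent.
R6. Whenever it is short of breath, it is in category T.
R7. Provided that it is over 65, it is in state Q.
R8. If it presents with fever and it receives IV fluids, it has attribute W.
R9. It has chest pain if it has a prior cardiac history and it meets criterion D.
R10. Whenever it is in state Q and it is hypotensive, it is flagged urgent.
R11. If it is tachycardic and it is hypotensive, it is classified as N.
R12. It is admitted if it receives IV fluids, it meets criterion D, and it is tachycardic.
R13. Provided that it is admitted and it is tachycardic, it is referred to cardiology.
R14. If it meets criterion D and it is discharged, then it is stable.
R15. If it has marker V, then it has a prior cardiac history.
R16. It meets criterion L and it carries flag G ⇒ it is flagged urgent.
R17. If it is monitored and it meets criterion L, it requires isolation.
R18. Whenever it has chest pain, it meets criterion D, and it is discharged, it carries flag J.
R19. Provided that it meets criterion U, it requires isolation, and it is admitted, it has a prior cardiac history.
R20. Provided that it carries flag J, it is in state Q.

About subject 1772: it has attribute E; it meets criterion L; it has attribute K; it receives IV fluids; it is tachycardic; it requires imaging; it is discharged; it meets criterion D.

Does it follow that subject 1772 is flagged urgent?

Forward chaining from the given facts derives: meets criterion U, is admitted, is referred to cardiology, is stable, is hypotensive, has a positive troponin, is classified as N.
Rules concluding "it is flagged urgent": R1 needs "it is classified as P"; R5 needs "it is escalated"; R10 needs "it is in state Q"; R16 needs "it carries flag G" — none of these are established.

No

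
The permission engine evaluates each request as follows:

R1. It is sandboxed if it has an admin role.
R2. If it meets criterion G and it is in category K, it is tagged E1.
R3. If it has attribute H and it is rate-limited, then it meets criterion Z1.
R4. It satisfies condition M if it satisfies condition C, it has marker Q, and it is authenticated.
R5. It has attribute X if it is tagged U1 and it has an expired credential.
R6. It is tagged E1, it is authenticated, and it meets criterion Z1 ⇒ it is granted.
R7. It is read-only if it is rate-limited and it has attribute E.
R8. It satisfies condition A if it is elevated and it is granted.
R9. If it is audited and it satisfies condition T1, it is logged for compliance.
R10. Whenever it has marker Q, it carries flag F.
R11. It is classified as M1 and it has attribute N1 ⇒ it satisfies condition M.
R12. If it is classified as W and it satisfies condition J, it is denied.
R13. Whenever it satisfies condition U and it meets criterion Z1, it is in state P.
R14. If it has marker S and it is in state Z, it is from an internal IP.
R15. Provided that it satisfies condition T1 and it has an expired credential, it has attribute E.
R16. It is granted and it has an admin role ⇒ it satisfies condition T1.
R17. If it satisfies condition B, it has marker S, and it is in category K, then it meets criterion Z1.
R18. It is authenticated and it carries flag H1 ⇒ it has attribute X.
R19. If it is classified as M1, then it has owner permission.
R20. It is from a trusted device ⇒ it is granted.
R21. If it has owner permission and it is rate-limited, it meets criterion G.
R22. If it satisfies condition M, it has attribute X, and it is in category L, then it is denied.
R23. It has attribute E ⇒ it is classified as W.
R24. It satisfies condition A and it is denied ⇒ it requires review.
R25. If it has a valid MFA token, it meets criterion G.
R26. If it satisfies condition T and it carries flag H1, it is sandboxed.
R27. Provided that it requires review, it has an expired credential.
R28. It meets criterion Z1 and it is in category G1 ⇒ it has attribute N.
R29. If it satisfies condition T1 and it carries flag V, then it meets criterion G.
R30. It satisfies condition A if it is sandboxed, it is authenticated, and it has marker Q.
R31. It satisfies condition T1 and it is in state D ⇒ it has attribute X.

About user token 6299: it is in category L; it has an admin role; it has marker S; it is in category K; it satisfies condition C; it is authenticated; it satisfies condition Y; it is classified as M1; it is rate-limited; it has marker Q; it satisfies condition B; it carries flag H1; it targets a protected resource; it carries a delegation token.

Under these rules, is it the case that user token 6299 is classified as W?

Yes

By R1 (it has an admin role): it is sandboxed.
By R4 (it satisfies condition C, it has marker Q, it is authenticated): it satisfies condition M.
By R17 (it satisfies condition B, it has marker S, it is in category K): it meets criterion Z1.
By R18 (it is authenticated, it carries flag H1): it has attribute X.
By R19 (it is classified as M1): it has owner permission.
By R21 (it has owner permission, it is rate-limited): it meets criterion G.
By R22 (it satisfies condition M, it has attribute X, it is in category L): it is denied.
By R30 (it is sandboxed, it is authenticated, it has marker Q): it satisfies condition A.
By R2 (it meets criterion G, it is in category K): it is tagged E1.
By R6 (it is tagged E1, it is authenticated, it meets criterion Z1): it is granted.
By R16 (it is granted, it has an admin role): it satisfies condition T1.
By R24 (it satisfies condition A, it is denied): it requires review.
By R27 (it requires review): it has an expired credential.
By R15 (it satisfies condition T1, it has an expired credential): it has attribute E.
By R23 (it has attribute E): it is classified as W.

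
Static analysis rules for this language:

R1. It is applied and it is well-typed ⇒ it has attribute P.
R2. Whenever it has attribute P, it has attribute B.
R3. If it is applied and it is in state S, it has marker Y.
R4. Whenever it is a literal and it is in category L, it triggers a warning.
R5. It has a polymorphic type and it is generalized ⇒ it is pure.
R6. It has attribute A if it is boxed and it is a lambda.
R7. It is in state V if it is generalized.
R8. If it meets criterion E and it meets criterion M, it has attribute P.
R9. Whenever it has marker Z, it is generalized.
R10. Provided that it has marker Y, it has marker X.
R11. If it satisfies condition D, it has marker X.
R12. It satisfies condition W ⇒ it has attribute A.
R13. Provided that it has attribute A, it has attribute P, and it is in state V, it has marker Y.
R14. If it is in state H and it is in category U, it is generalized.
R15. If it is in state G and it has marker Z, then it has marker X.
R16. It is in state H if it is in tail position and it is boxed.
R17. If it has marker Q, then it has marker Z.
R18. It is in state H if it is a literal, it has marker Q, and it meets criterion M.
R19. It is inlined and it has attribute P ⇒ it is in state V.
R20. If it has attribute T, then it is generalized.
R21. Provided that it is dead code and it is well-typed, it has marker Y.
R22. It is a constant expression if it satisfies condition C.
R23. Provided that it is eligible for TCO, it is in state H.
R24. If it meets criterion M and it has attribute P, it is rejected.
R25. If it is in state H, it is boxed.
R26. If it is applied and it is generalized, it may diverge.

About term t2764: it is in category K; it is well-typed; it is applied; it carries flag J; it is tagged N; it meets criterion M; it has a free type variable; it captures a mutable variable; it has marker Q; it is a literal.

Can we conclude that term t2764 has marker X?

No

Forward chaining from the given facts derives: has attribute P, has attribute B, has marker Z, is in state H, is rejected, is boxed, is generalized, may diverge, is in state V.
Rules concluding "it has marker X": R10 needs "it has marker Y"; R11 needs "it satisfies condition D"; R15 needs "it is in state G" — none of these are established.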